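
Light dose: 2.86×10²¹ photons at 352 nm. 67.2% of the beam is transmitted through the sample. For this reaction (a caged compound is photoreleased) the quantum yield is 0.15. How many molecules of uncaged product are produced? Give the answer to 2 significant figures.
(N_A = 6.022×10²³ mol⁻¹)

1.4×10²⁰ molecules

Moles of photons: 2.86×10²¹ / 6.022×10²³ = 0.004749 mol.
Fraction absorbed: 1 − 67.2/100 = 0.3280.
Photons absorbed: 0.3280 × 0.004749 = 0.001558 mol.
Product: Φ × n_abs = 0.15 × 0.001558 = 2.337×10⁻⁴ mol.
As a count: 2.337×10⁻⁴ × 6.022×10²³ = 1.4×10²⁰.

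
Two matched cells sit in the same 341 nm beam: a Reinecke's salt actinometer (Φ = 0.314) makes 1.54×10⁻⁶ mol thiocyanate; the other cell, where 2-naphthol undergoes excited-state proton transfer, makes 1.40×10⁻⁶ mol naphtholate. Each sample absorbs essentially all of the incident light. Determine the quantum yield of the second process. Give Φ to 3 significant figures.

Photons absorbed by the actinometer: 1.54×10⁻⁶ / 0.314 = 4.904×10⁻⁶ mol.
Φ(unknown) = 1.40×10⁻⁶ / 4.904×10⁻⁶ = 0.285.

Φ = 0.285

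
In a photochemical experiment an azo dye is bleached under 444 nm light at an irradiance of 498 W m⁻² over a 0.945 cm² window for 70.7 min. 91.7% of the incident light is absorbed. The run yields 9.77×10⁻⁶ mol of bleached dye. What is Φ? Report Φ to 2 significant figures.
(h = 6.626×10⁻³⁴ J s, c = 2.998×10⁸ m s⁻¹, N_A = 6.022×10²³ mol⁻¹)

Photon energy at 444 nm: hc/λ = (6.626×10⁻³⁴)(2.998×10⁸)/(444×10⁻⁹) = 4.474×10⁻¹⁹ J.
Energy delivered: (498 W m⁻²)(0.945×10⁻⁴ m²)(4242 s) = 199.6 J.
Photons incident: 199.6 / 4.474×10⁻¹⁹ = 4.461×10²⁰, i.e. 4.461×10²⁰/6.022×10²³ = 7.408×10⁻⁴ mol.
Photons absorbed: 0.917 × 7.408×10⁻⁴ = 6.793×10⁻⁴ mol.
Φ = 9.77×10⁻⁶ mol / 6.793×10⁻⁴ mol photons = 0.014.

Φ = 0.014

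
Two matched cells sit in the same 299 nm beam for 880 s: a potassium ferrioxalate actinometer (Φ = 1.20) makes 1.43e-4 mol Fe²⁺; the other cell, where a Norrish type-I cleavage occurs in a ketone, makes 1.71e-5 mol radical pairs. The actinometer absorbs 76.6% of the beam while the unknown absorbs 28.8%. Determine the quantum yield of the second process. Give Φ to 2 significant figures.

Φ = 0.38

Photons absorbed by the actinometer: 1.43e-4 / 1.20 = 1.192e-4 mol.
Incident flux: 1.192e-4 / 0.766 = 1.556e-4 einstein.
Absorbed by unknown: 0.288 × 1.556e-4 = 4.481e-5 mol.
Φ(unknown) = 1.71e-5 / 4.481e-5 = 0.38.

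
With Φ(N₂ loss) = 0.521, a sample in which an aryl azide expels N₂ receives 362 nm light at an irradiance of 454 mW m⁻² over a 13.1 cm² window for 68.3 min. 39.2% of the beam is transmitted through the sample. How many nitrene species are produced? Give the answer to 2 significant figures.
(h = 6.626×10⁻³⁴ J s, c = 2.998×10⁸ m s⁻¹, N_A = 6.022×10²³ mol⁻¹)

Photon energy at 362 nm: hc/λ = (6.626×10⁻³⁴)(2.998×10⁸)/(362×10⁻⁹) = 5.487×10⁻¹⁹ J.
Energy delivered: (454 mW m⁻²)(13.1×10⁻⁴ m²)(4098 s) = 2.437 J.
Photons incident: 2.437 / 5.487×10⁻¹⁹ = 4.441×10¹⁸, i.e. 4.441×10¹⁸/6.022×10²³ = 7.375×10⁻⁶ mol.
Fraction absorbed: 1 − 39.2/100 = 0.6080.
Photons absorbed: 0.6080 × 7.375×10⁻⁶ = 4.484×10⁻⁶ mol.
Product: Φ × n_abs = 0.521 × 4.484×10⁻⁶ = 2.336×10⁻⁶ mol.
As a count: 2.336×10⁻⁶ × 6.022×10²³ = 1.4×10¹⁸.

1.4×10¹⁸ species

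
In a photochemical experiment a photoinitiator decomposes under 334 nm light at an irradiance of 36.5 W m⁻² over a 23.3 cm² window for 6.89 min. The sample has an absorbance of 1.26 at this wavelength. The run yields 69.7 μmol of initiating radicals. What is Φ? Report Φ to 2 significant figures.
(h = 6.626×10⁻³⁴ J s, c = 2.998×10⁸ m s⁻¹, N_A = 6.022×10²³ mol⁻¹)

Product: 69.7 μmol = 6.97×10⁻⁵ mol.
Photon energy at 334 nm: hc/λ = (6.626×10⁻³⁴)(2.998×10⁸)/(334×10⁻⁹) = 5.948×10⁻¹⁹ J.
Energy delivered: (36.5 W m⁻²)(23.3×10⁻⁴ m²)(413.4 s) = 35.16 J.
Photons incident: 35.16 / 5.948×10⁻¹⁹ = 5.911×10¹⁹, i.e. 5.911×10¹⁹/6.022×10²³ = 9.816×10⁻⁵ mol.
Fraction absorbed: 1 − 10^(−1.26) = 0.9450.
Photons absorbed: 0.9450 × 9.816×10⁻⁵ = 9.276×10⁻⁵ mol.
Φ = 6.97×10⁻⁵ mol / 9.276×10⁻⁵ mol photons = 0.75.

Φ = 0.75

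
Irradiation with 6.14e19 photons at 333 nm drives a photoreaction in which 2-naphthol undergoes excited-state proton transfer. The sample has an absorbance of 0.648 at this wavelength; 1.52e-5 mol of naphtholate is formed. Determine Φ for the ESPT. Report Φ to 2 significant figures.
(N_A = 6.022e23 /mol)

Moles of photons: 6.14e19 / 6.022e23 = 1.020e-4 mol.
Fraction absorbed: 1 − 10^(−0.648) = 0.7751.
Photons absorbed: 0.7751 × 1.020e-4 = 7.906e-5 mol.
Φ = 1.52e-5 mol / 7.906e-5 mol photons = 0.19.

Φ = 0.19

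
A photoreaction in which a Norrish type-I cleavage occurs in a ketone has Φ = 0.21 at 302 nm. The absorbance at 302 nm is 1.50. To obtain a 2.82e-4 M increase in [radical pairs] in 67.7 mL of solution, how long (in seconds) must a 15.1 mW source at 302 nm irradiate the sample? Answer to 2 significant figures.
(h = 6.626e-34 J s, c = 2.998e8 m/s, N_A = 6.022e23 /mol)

Product: (2.82e-4 M)(0.0677 L) = 1.909e-5 mol.
Photons that must be absorbed: 1.909e-5 / 0.21 = 9.090e-5 mol.
Fraction absorbed: 1 − 10^(−1.50) = 0.9684.
Incident photons needed: 9.090e-5 / 0.9684 = 9.387e-5 mol.
Photon energy: hc/λ = 6.578e-19 J; per mole, 3.961e5 J mol⁻¹.
Energy required: 9.387e-5 × 3.961e5 = 37.18 J.
Time: 37.18 J / 0.0151 W = 2500 s.

t ≈ 2500 s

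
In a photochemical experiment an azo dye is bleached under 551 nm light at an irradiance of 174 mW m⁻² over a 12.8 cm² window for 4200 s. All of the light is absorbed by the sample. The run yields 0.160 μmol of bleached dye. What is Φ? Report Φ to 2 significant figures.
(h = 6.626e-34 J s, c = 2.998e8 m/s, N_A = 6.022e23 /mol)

Φ = 0.037

Product: 0.160 μmol = 1.60e-7 mol.
Photon energy at 551 nm: hc/λ = (6.626e-34)(2.998e8)/(551e-9) = 3.605e-19 J.
Energy delivered: (174 mW m⁻²)(12.8e-4 m²)(4200 s) = 0.9354 J.
Photons incident: 0.9354 / 3.605e-19 = 2.595e18, i.e. 2.595e18/6.022e23 = 4.309e-6 mol.
Φ = 1.60e-7 mol / 4.309e-6 mol photons = 0.037.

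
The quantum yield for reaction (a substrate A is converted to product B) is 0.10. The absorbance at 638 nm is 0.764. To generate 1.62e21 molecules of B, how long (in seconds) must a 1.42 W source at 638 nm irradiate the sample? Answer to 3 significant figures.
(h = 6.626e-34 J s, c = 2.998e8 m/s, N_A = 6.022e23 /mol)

Product: 1.62e21 / 6.022e23 = 0.002690 mol.
Photons that must be absorbed: 0.002690 / 0.10 = 0.02690 mol.
Fraction absorbed: 1 − 10^(−0.764) = 0.8278.
Incident photons needed: 0.02690 / 0.8278 = 0.03250 mol.
Photon energy: hc/λ = 3.114e-19 J; per mole, 1.875e5 J mol⁻¹.
Energy required: 0.03250 × 1.875e5 = 6094 J.
Time: 6094 J / 1.42 W = 4290 s.

t ≈ 4290 s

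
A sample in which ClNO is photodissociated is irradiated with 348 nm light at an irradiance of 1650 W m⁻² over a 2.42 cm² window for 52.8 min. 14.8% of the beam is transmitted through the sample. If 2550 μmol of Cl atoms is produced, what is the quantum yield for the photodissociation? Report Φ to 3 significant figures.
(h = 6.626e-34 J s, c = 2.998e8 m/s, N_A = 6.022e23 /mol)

Product: 2550 μmol = 0.00255 mol.
Photon energy at 348 nm: hc/λ = (6.626e-34)(2.998e8)/(348e-9) = 5.708e-19 J.
Energy delivered: (1650 W m⁻²)(2.42e-4 m²)(3168 s) = 1265 J.
Photons incident: 1265 / 5.708e-19 = 2.216e21, i.e. 2.216e21/6.022e23 = 0.003680 mol.
Fraction absorbed: 1 − 14.8/100 = 0.8520.
Photons absorbed: 0.8520 × 0.003680 = 0.003135 mol.
Φ = 0.00255 mol / 0.003135 mol photons = 0.813.

Φ = 0.813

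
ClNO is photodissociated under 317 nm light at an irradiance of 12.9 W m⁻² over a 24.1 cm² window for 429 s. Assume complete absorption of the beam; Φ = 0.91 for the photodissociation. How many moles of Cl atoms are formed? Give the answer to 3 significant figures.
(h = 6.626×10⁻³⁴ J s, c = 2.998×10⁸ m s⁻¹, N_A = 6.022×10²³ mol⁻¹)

Photon energy at 317 nm: hc/λ = (6.626×10⁻³⁴)(2.998×10⁸)/(317×10⁻⁹) = 6.266×10⁻¹⁹ J.
Energy delivered: (12.9 W m⁻²)(24.1×10⁻⁴ m²)(429 s) = 13.34 J.
Photons incident: 13.34 / 6.266×10⁻¹⁹ = 2.129×10¹⁹, i.e. 2.129×10¹⁹/6.022×10²³ = 3.535×10⁻⁵ mol.
Product: Φ × n_abs = 0.91 × 3.535×10⁻⁵ = 3.217×10⁻⁵ mol.

3.22×10⁻⁵ mol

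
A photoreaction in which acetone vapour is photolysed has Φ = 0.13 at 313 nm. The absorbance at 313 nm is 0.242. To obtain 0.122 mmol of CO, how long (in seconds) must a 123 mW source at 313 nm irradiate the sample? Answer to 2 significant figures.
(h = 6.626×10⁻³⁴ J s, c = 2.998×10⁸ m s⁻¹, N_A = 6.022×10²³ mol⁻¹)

Product: 0.122 mmol = 1.22×10⁻⁴ mol.
Photons that must be absorbed: 1.22×10⁻⁴ / 0.13 = 9.385×10⁻⁴ mol.
Fraction absorbed: 1 − 10^(−0.242) = 0.4272.
Incident photons needed: 9.385×10⁻⁴ / 0.4272 = 0.002197 mol.
Photon energy: hc/λ = 6.347×10⁻¹⁹ J; per mole, 3.822×10⁵ J mol⁻¹.
Energy required: 0.002197 × 3.822×10⁵ = 839.7 J.
Time: 839.7 J / 0.123 W = 6800 s.

t ≈ 6800 s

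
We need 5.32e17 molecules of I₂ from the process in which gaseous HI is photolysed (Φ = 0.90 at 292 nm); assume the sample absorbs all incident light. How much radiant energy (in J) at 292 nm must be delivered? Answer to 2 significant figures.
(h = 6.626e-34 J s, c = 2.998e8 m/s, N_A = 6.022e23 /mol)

Product: 5.32e17 / 6.022e23 = 8.834e-7 mol.
Photons that must be absorbed: 8.834e-7 / 0.90 = 9.816e-7 mol.
Photon energy: hc/λ = 6.803e-19 J; per mole, 4.097e5 J mol⁻¹.
Energy required: 9.816e-7 × 4.097e5 = 0.40 J.

0.40 J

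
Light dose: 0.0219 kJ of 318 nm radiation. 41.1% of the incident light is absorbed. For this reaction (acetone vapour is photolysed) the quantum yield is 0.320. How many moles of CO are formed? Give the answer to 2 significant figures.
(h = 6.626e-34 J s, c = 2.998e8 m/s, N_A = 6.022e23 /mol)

Photon energy at 318 nm: hc/λ = (6.626e-34)(2.998e8)/(318e-9) = 6.247e-19 J.
Incident energy: 0.0219 kJ = 21.9 J.
Photons incident: 21.9 / 6.247e-19 = 3.506e19, i.e. 3.506e19/6.022e23 = 5.822e-5 mol.
Photons absorbed: 0.411 × 5.822e-5 = 2.393e-5 mol.
Product: Φ × n_abs = 0.320 × 2.393e-5 = 7.658e-6 mol.

7.7e-6 mol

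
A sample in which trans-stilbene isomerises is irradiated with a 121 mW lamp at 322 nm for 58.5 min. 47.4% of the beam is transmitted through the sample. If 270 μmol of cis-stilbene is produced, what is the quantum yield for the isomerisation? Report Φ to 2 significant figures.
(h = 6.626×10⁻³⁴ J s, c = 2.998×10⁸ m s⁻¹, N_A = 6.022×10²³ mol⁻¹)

Φ = 0.45

Product: 270 μmol = 2.70×10⁻⁴ mol.
Photon energy at 322 nm: hc/λ = (6.626×10⁻³⁴)(2.998×10⁸)/(322×10⁻⁹) = 6.169×10⁻¹⁹ J.
Energy delivered: (121 mW)(3510 s) = 424.7 J.
Photons incident: 424.7 / 6.169×10⁻¹⁹ = 6.884×10²⁰, i.e. 6.884×10²⁰/6.022×10²³ = 0.001143 mol.
Fraction absorbed: 1 − 47.4/100 = 0.5260.
Photons absorbed: 0.5260 × 0.001143 = 6.012×10⁻⁴ mol.
Φ = 2.70×10⁻⁴ mol / 6.012×10⁻⁴ mol photons = 0.45.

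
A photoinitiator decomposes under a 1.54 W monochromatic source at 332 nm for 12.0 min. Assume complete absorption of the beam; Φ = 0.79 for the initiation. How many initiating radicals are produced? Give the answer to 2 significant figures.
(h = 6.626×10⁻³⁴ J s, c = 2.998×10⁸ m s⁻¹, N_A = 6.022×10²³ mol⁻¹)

Photon energy at 332 nm: hc/λ = (6.626×10⁻³⁴)(2.998×10⁸)/(332×10⁻⁹) = 5.983×10⁻¹⁹ J.
Energy delivered: (1.54 W)(720 s) = 1109 J.
Photons incident: 1109 / 5.983×10⁻¹⁹ = 1.854×10²¹, i.e. 1.854×10²¹/6.022×10²³ = 0.003079 mol.
Product: Φ × n_abs = 0.79 × 0.003079 = 0.002432 mol.
As a count: 0.002432 × 6.022×10²³ = 1.5×10²¹.

1.5×10²¹ initiating radicals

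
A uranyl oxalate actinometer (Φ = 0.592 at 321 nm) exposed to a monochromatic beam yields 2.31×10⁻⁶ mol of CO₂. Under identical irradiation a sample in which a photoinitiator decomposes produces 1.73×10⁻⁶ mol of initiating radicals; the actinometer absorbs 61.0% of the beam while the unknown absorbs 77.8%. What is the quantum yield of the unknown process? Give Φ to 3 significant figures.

Φ = 0.348

Photons absorbed by the actinometer: 2.31×10⁻⁶ / 0.592 = 3.902×10⁻⁶ mol.
Incident flux: 3.902×10⁻⁶ / 0.610 = 6.397×10⁻⁶ einstein.
Absorbed by unknown: 0.778 × 6.397×10⁻⁶ = 4.977×10⁻⁶ mol.
Φ(unknown) = 1.73×10⁻⁶ / 4.977×10⁻⁶ = 0.348.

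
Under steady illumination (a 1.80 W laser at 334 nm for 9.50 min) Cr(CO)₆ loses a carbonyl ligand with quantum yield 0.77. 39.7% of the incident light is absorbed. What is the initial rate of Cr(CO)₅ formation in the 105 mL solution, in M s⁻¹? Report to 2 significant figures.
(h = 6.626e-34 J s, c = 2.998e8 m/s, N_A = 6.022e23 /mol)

1.5e-5 M s⁻¹

Photon energy at 334 nm: hc/λ = (6.626e-34)(2.998e8)/(334e-9) = 5.948e-19 J.
Energy delivered: (1.80 W)(570 s) = 1026 J.
Photons incident: 1026 / 5.948e-19 = 1.725e21, i.e. 1.725e21/6.022e23 = 0.002864 mol.
Photons absorbed: 0.397 × 0.002864 = 0.001137 mol.
Product formed: 0.77 × 0.001137 = 8.755e-4 mol.
Rate: 8.755e-4 mol / (570 s × 0.105 L) = 1.5e-5 M s⁻¹.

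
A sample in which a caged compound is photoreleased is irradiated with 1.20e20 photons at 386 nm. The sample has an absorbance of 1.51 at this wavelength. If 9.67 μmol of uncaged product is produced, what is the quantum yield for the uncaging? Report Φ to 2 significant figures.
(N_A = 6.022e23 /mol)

Product: 9.67 μmol = 9.67e-6 mol.
Moles of photons: 1.20e20 / 6.022e23 = 1.993e-4 mol.
Fraction absorbed: 1 − 10^(−1.51) = 0.9691.
Photons absorbed: 0.9691 × 1.993e-4 = 1.931e-4 mol.
Φ = 9.67e-6 mol / 1.931e-4 mol photons = 0.050.

Φ = 0.050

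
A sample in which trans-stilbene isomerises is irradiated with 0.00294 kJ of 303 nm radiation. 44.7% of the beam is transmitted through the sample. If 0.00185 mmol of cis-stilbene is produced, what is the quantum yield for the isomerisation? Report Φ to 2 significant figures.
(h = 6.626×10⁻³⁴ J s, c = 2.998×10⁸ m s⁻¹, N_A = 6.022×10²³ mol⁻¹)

Φ = 0.45

Product: 0.00185 mmol = 1.85×10⁻⁶ mol.
Photon energy at 303 nm: hc/λ = (6.626×10⁻³⁴)(2.998×10⁸)/(303×10⁻⁹) = 6.556×10⁻¹⁹ J.
Incident energy: 0.00294 kJ = 2.94 J.
Photons incident: 2.94 / 6.556×10⁻¹⁹ = 4.484×10¹⁸, i.e. 4.484×10¹⁸/6.022×10²³ = 7.446×10⁻⁶ mol.
Fraction absorbed: 1 − 44.7/100 = 0.5530.
Photons absorbed: 0.5530 × 7.446×10⁻⁶ = 4.118×10⁻⁶ mol.
Φ = 1.85×10⁻⁶ mol / 4.118×10⁻⁶ mol photons = 0.45.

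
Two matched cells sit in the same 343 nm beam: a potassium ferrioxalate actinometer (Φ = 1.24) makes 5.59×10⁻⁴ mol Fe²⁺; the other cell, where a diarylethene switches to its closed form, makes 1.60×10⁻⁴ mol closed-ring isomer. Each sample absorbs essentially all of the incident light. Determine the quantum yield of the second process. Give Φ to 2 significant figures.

Φ = 0.35

Photons absorbed by the actinometer: 5.59×10⁻⁴ / 1.24 = 4.508×10⁻⁴ mol.
Φ(unknown) = 1.60×10⁻⁴ / 4.508×10⁻⁴ = 0.35.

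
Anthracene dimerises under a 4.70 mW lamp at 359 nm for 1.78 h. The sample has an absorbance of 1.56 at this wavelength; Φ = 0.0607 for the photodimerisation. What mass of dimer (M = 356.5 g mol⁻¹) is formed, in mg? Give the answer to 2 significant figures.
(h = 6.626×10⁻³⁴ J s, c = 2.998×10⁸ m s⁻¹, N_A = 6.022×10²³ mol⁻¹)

1.9 mg

Photon energy at 359 nm: hc/λ = (6.626×10⁻³⁴)(2.998×10⁸)/(359×10⁻⁹) = 5.533×10⁻¹⁹ J.
Energy delivered: (4.70 mW)(6408 s) = 30.12 J.
Photons incident: 30.12 / 5.533×10⁻¹⁹ = 5.444×10¹⁹, i.e. 5.444×10¹⁹/6.022×10²³ = 9.040×10⁻⁵ mol.
Fraction absorbed: 1 − 10^(−1.56) = 0.9725.
Photons absorbed: 0.9725 × 9.040×10⁻⁵ = 8.791×10⁻⁵ mol.
Product: Φ × n_abs = 0.0607 × 8.791×10⁻⁵ = 5.336×10⁻⁶ mol.
Mass: 5.336×10⁻⁶ × 356.5 = 0.001902 g = 1.9 mg.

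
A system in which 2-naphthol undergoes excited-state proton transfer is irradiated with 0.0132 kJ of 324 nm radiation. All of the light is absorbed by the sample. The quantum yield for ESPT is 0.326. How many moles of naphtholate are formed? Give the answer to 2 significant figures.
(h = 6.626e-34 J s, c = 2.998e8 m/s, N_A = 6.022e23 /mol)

Photon energy at 324 nm: hc/λ = (6.626e-34)(2.998e8)/(324e-9) = 6.131e-19 J.
Incident energy: 0.0132 kJ = 13.2 J.
Photons incident: 13.2 / 6.131e-19 = 2.153e19, i.e. 2.153e19/6.022e23 = 3.575e-5 mol.
Product: Φ × n_abs = 0.326 × 3.575e-5 = 1.165e-5 mol.

1.2e-5 mol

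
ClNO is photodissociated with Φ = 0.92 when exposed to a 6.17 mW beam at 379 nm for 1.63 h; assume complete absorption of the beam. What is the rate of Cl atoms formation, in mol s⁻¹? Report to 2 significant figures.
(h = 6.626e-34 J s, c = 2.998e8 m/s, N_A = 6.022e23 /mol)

1.8e-8 mol s⁻¹

Photon energy at 379 nm: hc/λ = (6.626e-34)(2.998e8)/(379e-9) = 5.241e-19 J.
Energy delivered: (6.17 mW)(5868 s) = 36.21 J.
Photons incident: 36.21 / 5.241e-19 = 6.909e19, i.e. 6.909e19/6.022e23 = 1.147e-4 mol.
Product formed: 0.92 × 1.147e-4 = 1.055e-4 mol.
Rate: 1.055e-4 / 5868 s = 1.8e-8 mol s⁻¹.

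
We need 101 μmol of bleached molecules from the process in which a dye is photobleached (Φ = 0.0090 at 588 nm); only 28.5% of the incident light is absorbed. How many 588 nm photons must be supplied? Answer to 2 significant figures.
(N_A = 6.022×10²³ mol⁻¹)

Product: 101 μmol = 1.01×10⁻⁴ mol.
Photons that must be absorbed: 1.01×10⁻⁴ / 0.0090 = 0.01122 mol.
Incident photons needed: 0.01122 / 0.285 = 0.03937 mol.
Photon count: 0.03937 × 6.022×10²³ = 2.4×10²².

2.4×10²² photons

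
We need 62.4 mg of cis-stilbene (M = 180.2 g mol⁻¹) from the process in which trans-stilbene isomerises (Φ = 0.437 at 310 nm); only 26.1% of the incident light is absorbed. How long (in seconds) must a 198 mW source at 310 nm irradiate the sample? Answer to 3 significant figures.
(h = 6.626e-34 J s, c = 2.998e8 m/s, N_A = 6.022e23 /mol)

t ≈ 5920 s

Product: 62.4 mg / 180.2 g mol⁻¹ = 3.463e-4 mol.
Photons that must be absorbed: 3.463e-4 / 0.437 = 7.924e-4 mol.
Incident photons needed: 7.924e-4 / 0.261 = 0.003036 mol.
Photon energy: hc/λ = 6.408e-19 J; per mole, 3.859e5 J mol⁻¹.
Energy required: 0.003036 × 3.859e5 = 1172 J.
Time: 1172 J / 0.198 W = 5920 s.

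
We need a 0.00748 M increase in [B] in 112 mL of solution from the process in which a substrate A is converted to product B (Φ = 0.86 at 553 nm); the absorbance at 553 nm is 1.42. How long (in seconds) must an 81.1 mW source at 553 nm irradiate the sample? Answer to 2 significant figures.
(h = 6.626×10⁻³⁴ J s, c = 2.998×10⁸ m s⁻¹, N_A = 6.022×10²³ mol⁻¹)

t ≈ 2700 s

Product: (0.00748 M)(0.112 L) = 8.378×10⁻⁴ mol.
Photons that must be absorbed: 8.378×10⁻⁴ / 0.86 = 9.742×10⁻⁴ mol.
Fraction absorbed: 1 − 10^(−1.42) = 0.9620.
Incident photons needed: 9.742×10⁻⁴ / 0.9620 = 0.001013 mol.
Photon energy: hc/λ = 3.592×10⁻¹⁹ J; per mole, 2.163×10⁵ J mol⁻¹.
Energy required: 0.001013 × 2.163×10⁵ = 219.1 J.
Time: 219.1 J / 0.0811 W = 2700 s.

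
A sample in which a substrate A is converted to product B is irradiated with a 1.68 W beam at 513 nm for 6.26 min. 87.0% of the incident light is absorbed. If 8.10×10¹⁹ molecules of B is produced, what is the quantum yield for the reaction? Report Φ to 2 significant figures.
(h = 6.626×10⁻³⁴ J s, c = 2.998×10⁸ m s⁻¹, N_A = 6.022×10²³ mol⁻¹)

Product: 8.10×10¹⁹ / 6.022×10²³ = 1.345×10⁻⁴ mol.
Photon energy at 513 nm: hc/λ = (6.626×10⁻³⁴)(2.998×10⁸)/(513×10⁻⁹) = 3.872×10⁻¹⁹ J.
Energy delivered: (1.68 W)(375.6 s) = 631.0 J.
Photons incident: 631.0 / 3.872×10⁻¹⁹ = 1.630×10²¹, i.e. 1.630×10²¹/6.022×10²³ = 0.002707 mol.
Photons absorbed: 0.870 × 0.002707 = 0.002355 mol.
Φ = 1.345×10⁻⁴ mol / 0.002355 mol photons = 0.057.

Φ = 0.057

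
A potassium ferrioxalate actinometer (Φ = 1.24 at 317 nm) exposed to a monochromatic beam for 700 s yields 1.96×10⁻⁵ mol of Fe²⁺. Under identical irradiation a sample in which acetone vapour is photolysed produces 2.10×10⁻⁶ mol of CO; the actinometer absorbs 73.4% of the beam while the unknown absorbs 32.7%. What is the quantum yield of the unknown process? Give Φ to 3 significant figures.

Photons absorbed by the actinometer: 1.96×10⁻⁵ / 1.24 = 1.581×10⁻⁵ mol.
Incident flux: 1.581×10⁻⁵ / 0.734 = 2.154×10⁻⁵ einstein.
Absorbed by unknown: 0.327 × 2.154×10⁻⁵ = 7.044×10⁻⁶ mol.
Φ(unknown) = 2.10×10⁻⁶ / 7.044×10⁻⁶ = 0.298.

Φ = 0.298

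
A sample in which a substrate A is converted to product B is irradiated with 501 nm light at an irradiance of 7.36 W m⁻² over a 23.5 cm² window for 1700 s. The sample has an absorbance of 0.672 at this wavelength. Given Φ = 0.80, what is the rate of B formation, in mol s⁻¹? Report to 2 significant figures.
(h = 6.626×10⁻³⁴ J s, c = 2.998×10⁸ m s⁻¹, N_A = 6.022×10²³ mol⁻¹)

4.6×10⁻⁸ mol s⁻¹

Photon energy at 501 nm: hc/λ = (6.626×10⁻³⁴)(2.998×10⁸)/(501×10⁻⁹) = 3.965×10⁻¹⁹ J.
Energy delivered: (7.36 W m⁻²)(23.5×10⁻⁴ m²)(1700 s) = 29.40 J.
Photons incident: 29.40 / 3.965×10⁻¹⁹ = 7.415×10¹⁹, i.e. 7.415×10¹⁹/6.022×10²³ = 1.231×10⁻⁴ mol.
Fraction absorbed: 1 − 10^(−0.672) = 0.7872.
Photons absorbed: 0.7872 × 1.231×10⁻⁴ = 9.690×10⁻⁵ mol.
Product formed: 0.80 × 9.690×10⁻⁵ = 7.752×10⁻⁵ mol.
Rate: 7.752×10⁻⁵ / 1700 s = 4.6×10⁻⁸ mol s⁻¹.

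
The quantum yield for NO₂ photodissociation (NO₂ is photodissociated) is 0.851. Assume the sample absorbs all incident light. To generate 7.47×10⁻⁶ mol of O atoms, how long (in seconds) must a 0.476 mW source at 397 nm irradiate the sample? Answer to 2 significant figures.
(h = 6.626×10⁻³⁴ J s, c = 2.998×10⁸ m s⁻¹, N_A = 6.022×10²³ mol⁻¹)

t ≈ 5600 s

Photons that must be absorbed: 7.47×10⁻⁶ / 0.851 = 8.778×10⁻⁶ mol.
Photon energy: hc/λ = 5.004×10⁻¹⁹ J; per mole, 3.013×10⁵ J mol⁻¹.
Energy required: 8.778×10⁻⁶ × 3.013×10⁵ = 2.645 J.
Time: 2.645 J / 0.000476 W = 5600 s.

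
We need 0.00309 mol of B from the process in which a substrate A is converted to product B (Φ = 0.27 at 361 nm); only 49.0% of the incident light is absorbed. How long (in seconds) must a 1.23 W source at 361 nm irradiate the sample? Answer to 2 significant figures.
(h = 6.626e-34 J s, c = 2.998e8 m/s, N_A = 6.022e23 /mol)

Photons that must be absorbed: 0.00309 / 0.27 = 0.01144 mol.
Incident photons needed: 0.01144 / 0.490 = 0.02335 mol.
Photon energy: hc/λ = 5.503e-19 J; per mole, 3.314e5 J mol⁻¹.
Energy required: 0.02335 × 3.314e5 = 7738 J.
Time: 7738 J / 1.23 W = 6300 s.

t ≈ 6300 s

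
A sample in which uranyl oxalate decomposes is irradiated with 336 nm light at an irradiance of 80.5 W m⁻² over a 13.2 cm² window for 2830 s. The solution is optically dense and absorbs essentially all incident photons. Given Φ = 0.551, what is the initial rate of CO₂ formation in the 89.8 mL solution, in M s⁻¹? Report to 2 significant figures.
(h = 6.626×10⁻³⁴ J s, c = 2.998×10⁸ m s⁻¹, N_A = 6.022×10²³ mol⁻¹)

1.8×10⁻⁶ M s⁻¹

Photon energy at 336 nm: hc/λ = (6.626×10⁻³⁴)(2.998×10⁸)/(336×10⁻⁹) = 5.912×10⁻¹⁹ J.
Energy delivered: (80.5 W m⁻²)(13.2×10⁻⁴ m²)(2830 s) = 300.7 J.
Photons incident: 300.7 / 5.912×10⁻¹⁹ = 5.086×10²⁰, i.e. 5.086×10²⁰/6.022×10²³ = 8.446×10⁻⁴ mol.
Product formed: 0.551 × 8.446×10⁻⁴ = 4.654×10⁻⁴ mol.
Rate: 4.654×10⁻⁴ mol / (2830 s × 0.0898 L) = 1.8×10⁻⁶ M s⁻¹.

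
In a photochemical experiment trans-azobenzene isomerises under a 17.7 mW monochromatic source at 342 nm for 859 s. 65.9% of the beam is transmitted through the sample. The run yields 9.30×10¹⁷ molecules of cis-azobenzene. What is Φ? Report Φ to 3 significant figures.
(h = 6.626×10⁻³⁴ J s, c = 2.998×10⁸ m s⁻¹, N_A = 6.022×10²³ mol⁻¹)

Product: 9.30×10¹⁷ / 6.022×10²³ = 1.544×10⁻⁶ mol.
Photon energy at 342 nm: hc/λ = (6.626×10⁻³⁴)(2.998×10⁸)/(342×10⁻⁹) = 5.808×10⁻¹⁹ J.
Energy delivered: (17.7 mW)(859 s) = 15.20 J.
Photons incident: 15.20 / 5.808×10⁻¹⁹ = 2.617×10¹⁹, i.e. 2.617×10¹⁹/6.022×10²³ = 4.346×10⁻⁵ mol.
Fraction absorbed: 1 − 65.9/100 = 0.3410.
Photons absorbed: 0.3410 × 4.346×10⁻⁵ = 1.482×10⁻⁵ mol.
Φ = 1.544×10⁻⁶ mol / 1.482×10⁻⁵ mol photons = 0.104.

Φ = 0.104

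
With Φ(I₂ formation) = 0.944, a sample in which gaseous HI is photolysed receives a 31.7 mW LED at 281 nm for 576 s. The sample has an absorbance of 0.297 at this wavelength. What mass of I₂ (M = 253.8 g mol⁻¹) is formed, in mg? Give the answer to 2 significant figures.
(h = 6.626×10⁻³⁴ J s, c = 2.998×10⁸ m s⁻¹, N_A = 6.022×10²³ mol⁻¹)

5.1 mg

Photon energy at 281 nm: hc/λ = (6.626×10⁻³⁴)(2.998×10⁸)/(281×10⁻⁹) = 7.069×10⁻¹⁹ J.
Energy delivered: (31.7 mW)(576 s) = 18.26 J.
Photons incident: 18.26 / 7.069×10⁻¹⁹ = 2.583×10¹⁹, i.e. 2.583×10¹⁹/6.022×10²³ = 4.289×10⁻⁵ mol.
Fraction absorbed: 1 − 10^(−0.297) = 0.4953.
Photons absorbed: 0.4953 × 4.289×10⁻⁵ = 2.124×10⁻⁵ mol.
Product: Φ × n_abs = 0.944 × 2.124×10⁻⁵ = 2.005×10⁻⁵ mol.
Mass: 2.005×10⁻⁵ × 253.8 = 0.005089 g = 5.1 mg.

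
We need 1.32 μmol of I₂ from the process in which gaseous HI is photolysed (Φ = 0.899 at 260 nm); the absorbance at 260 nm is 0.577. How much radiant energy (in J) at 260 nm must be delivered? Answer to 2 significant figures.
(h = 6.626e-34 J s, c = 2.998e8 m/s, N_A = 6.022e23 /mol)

0.92 J

Product: 1.32 μmol = 1.32e-6 mol.
Photons that must be absorbed: 1.32e-6 / 0.899 = 1.468e-6 mol.
Fraction absorbed: 1 − 10^(−0.577) = 0.7351.
Incident photons needed: 1.468e-6 / 0.7351 = 1.997e-6 mol.
Photon energy: hc/λ = 7.640e-19 J; per mole, 4.601e5 J mol⁻¹.
Energy required: 1.997e-6 × 4.601e5 = 0.92 J.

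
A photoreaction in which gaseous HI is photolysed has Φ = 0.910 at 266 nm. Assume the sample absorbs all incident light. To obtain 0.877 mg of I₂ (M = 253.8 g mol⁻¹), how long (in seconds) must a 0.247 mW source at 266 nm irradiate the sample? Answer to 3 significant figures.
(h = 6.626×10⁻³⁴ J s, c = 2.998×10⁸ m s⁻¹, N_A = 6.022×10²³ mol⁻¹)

Product: 0.877 mg / 253.8 g mol⁻¹ = 3.455×10⁻⁶ mol.
Photons that must be absorbed: 3.455×10⁻⁶ / 0.910 = 3.797×10⁻⁶ mol.
Photon energy: hc/λ = 7.468×10⁻¹⁹ J; per mole, 4.497×10⁵ J mol⁻¹.
Energy required: 3.797×10⁻⁶ × 4.497×10⁵ = 1.708 J.
Time: 1.708 J / 0.000247 W = 6910 s.

t ≈ 6910 s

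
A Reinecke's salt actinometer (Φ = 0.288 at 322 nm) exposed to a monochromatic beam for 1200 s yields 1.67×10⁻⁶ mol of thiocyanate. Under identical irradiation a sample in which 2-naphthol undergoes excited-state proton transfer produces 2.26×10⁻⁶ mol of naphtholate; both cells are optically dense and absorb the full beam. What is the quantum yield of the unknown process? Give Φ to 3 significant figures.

Photons absorbed by the actinometer: 1.67×10⁻⁶ / 0.288 = 5.799×10⁻⁶ mol.
Φ(unknown) = 2.26×10⁻⁶ / 5.799×10⁻⁶ = 0.390.

Φ = 0.390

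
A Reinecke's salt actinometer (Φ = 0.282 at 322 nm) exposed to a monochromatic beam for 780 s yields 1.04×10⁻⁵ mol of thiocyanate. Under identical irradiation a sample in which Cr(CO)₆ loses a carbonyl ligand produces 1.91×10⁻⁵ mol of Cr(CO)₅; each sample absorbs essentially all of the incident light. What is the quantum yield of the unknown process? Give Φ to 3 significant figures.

Photons absorbed by the actinometer: 1.04×10⁻⁵ / 0.282 = 3.688×10⁻⁵ mol.
Φ(unknown) = 1.91×10⁻⁵ / 3.688×10⁻⁵ = 0.518.

Φ = 0.518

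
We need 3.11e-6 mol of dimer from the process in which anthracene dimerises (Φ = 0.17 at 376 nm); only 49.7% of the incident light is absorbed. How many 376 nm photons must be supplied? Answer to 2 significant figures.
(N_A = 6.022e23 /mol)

2.2e19 photons

Photons that must be absorbed: 3.11e-6 / 0.17 = 1.829e-5 mol.
Incident photons needed: 1.829e-5 / 0.497 = 3.680e-5 mol.
Photon count: 3.680e-5 × 6.022e23 = 2.2e19.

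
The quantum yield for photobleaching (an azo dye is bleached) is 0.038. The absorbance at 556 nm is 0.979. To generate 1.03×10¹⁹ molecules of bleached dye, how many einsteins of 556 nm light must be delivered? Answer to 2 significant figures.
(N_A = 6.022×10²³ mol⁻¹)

5.0×10⁻⁴ einstein

Product: 1.03×10¹⁹ / 6.022×10²³ = 1.710×10⁻⁵ mol.
Photons that must be absorbed: 1.710×10⁻⁵ / 0.038 = 4.500×10⁻⁴ mol.
Fraction absorbed: 1 − 10^(−0.979) = 0.8950.
Incident photons needed: 4.500×10⁻⁴ / 0.8950 = 5.028×10⁻⁴ mol.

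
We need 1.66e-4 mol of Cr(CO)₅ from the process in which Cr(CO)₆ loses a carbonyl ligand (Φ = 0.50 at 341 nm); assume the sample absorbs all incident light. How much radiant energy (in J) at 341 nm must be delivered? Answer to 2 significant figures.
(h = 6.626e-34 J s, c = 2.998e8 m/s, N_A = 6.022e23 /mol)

120 J

Photons that must be absorbed: 1.66e-4 / 0.50 = 3.320e-4 mol.
Photon energy: hc/λ = 5.825e-19 J; per mole, 3.508e5 J mol⁻¹.
Energy required: 3.320e-4 × 3.508e5 = 120 J.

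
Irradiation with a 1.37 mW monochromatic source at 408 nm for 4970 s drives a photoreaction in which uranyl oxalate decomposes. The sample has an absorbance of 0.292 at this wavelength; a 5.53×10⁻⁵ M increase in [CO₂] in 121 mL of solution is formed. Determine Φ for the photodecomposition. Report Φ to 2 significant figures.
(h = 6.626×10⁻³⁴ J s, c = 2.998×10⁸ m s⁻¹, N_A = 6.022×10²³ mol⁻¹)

Φ = 0.59

Product: (5.53×10⁻⁵ M)(0.121 L) = 6.691×10⁻⁶ mol.
Photon energy at 408 nm: hc/λ = (6.626×10⁻³⁴)(2.998×10⁸)/(408×10⁻⁹) = 4.869×10⁻¹⁹ J.
Energy delivered: (1.37 mW)(4970 s) = 6.809 J.
Photons incident: 6.809 / 4.869×10⁻¹⁹ = 1.398×10¹⁹, i.e. 1.398×10¹⁹/6.022×10²³ = 2.321×10⁻⁵ mol.
Fraction absorbed: 1 − 10^(−0.292) = 0.4895.
Photons absorbed: 0.4895 × 2.321×10⁻⁵ = 1.136×10⁻⁵ mol.
Φ = 6.691×10⁻⁶ mol / 1.136×10⁻⁵ mol photons = 0.59.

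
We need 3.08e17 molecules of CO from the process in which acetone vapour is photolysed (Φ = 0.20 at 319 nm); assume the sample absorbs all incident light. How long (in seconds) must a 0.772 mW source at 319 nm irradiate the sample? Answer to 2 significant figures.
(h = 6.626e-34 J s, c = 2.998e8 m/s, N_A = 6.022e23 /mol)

t ≈ 1200 s

Product: 3.08e17 / 6.022e23 = 5.115e-7 mol.
Photons that must be absorbed: 5.115e-7 / 0.20 = 2.557e-6 mol.
Photon energy: hc/λ = 6.227e-19 J; per mole, 3.750e5 J mol⁻¹.
Energy required: 2.557e-6 × 3.750e5 = 0.9589 J.
Time: 0.9589 J / 0.000772 W = 1200 s.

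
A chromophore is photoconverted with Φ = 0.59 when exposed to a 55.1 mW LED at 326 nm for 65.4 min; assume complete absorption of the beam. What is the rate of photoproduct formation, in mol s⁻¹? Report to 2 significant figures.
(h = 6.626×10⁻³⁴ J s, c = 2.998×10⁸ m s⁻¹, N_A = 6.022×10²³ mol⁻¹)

Photon energy at 326 nm: hc/λ = (6.626×10⁻³⁴)(2.998×10⁸)/(326×10⁻⁹) = 6.093×10⁻¹⁹ J.
Energy delivered: (55.1 mW)(3924 s) = 216.2 J.
Photons incident: 216.2 / 6.093×10⁻¹⁹ = 3.548×10²⁰, i.e. 3.548×10²⁰/6.022×10²³ = 5.892×10⁻⁴ mol.
Product formed: 0.59 × 5.892×10⁻⁴ = 3.476×10⁻⁴ mol.
Rate: 3.476×10⁻⁴ / 3924 s = 8.9×10⁻⁸ mol s⁻¹.

8.9×10⁻⁸ mol s⁻¹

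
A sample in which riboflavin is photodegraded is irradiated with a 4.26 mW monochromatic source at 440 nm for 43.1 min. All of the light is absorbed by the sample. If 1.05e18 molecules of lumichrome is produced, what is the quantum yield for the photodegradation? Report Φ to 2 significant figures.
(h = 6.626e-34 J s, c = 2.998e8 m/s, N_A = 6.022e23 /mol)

Φ = 0.043

Product: 1.05e18 / 6.022e23 = 1.744e-6 mol.
Photon energy at 440 nm: hc/λ = (6.626e-34)(2.998e8)/(440e-9) = 4.515e-19 J.
Energy delivered: (4.26 mW)(2586 s) = 11.02 J.
Photons incident: 11.02 / 4.515e-19 = 2.441e19, i.e. 2.441e19/6.022e23 = 4.053e-5 mol.
Φ = 1.744e-6 mol / 4.053e-5 mol photons = 0.043.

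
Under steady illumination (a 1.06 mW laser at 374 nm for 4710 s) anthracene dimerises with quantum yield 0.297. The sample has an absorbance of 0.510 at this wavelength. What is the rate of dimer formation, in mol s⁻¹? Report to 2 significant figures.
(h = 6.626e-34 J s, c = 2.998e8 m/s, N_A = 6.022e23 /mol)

6.8e-10 mol s⁻¹

Photon energy at 374 nm: hc/λ = (6.626e-34)(2.998e8)/(374e-9) = 5.311e-19 J.
Energy delivered: (1.06 mW)(4710 s) = 4.993 J.
Photons incident: 4.993 / 5.311e-19 = 9.401e18, i.e. 9.401e18/6.022e23 = 1.561e-5 mol.
Fraction absorbed: 1 − 10^(−0.510) = 0.6910.
Photons absorbed: 0.6910 × 1.561e-5 = 1.079e-5 mol.
Product formed: 0.297 × 1.079e-5 = 3.205e-6 mol.
Rate: 3.205e-6 / 4710 s = 6.8e-10 mol s⁻¹.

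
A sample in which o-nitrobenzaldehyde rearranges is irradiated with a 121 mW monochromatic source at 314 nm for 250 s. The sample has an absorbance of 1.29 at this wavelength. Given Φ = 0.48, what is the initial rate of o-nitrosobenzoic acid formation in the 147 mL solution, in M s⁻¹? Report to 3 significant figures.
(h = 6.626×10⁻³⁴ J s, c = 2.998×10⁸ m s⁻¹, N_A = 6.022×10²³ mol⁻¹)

Photon energy at 314 nm: hc/λ = (6.626×10⁻³⁴)(2.998×10⁸)/(314×10⁻⁹) = 6.326×10⁻¹⁹ J.
Energy delivered: (121 mW)(250 s) = 30.25 J.
Photons incident: 30.25 / 6.326×10⁻¹⁹ = 4.782×10¹⁹, i.e. 4.782×10¹⁹/6.022×10²³ = 7.941×10⁻⁵ mol.
Fraction absorbed: 1 − 10^(−1.29) = 0.9487.
Photons absorbed: 0.9487 × 7.941×10⁻⁵ = 7.534×10⁻⁵ mol.
Product formed: 0.48 × 7.534×10⁻⁵ = 3.616×10⁻⁵ mol.
Rate: 3.616×10⁻⁵ mol / (250 s × 0.147 L) = 9.84×10⁻⁷ M s⁻¹.

9.84×10⁻⁷ M s⁻¹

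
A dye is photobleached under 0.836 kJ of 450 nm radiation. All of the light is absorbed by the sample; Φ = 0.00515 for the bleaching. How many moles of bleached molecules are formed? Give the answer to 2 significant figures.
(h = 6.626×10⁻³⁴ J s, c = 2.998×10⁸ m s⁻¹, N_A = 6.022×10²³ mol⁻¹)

Photon energy at 450 nm: hc/λ = (6.626×10⁻³⁴)(2.998×10⁸)/(450×10⁻⁹) = 4.414×10⁻¹⁹ J.
Incident energy: 0.836 kJ = 836 J.
Photons incident: 836 / 4.414×10⁻¹⁹ = 1.894×10²¹, i.e. 1.894×10²¹/6.022×10²³ = 0.003145 mol.
Product: Φ × n_abs = 0.00515 × 0.003145 = 1.620×10⁻⁵ mol.

1.6×10⁻⁵ mol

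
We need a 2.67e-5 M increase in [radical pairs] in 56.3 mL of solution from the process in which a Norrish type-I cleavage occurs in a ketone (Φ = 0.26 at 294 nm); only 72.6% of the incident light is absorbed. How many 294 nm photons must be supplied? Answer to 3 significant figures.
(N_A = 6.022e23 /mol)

Product: (2.67e-5 M)(0.0563 L) = 1.503e-6 mol.
Photons that must be absorbed: 1.503e-6 / 0.26 = 5.781e-6 mol.
Incident photons needed: 5.781e-6 / 0.726 = 7.963e-6 mol.
Photon count: 7.963e-6 × 6.022e23 = 4.80e18.

4.80e18 photons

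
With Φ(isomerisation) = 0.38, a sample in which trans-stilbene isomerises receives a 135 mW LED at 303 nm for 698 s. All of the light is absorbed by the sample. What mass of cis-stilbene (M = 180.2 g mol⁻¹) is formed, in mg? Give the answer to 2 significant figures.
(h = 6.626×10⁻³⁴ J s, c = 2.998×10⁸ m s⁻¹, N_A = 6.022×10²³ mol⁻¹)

Photon energy at 303 nm: hc/λ = (6.626×10⁻³⁴)(2.998×10⁸)/(303×10⁻⁹) = 6.556×10⁻¹⁹ J.
Energy delivered: (135 mW)(698 s) = 94.23 J.
Photons incident: 94.23 / 6.556×10⁻¹⁹ = 1.437×10²⁰, i.e. 1.437×10²⁰/6.022×10²³ = 2.386×10⁻⁴ mol.
Product: Φ × n_abs = 0.38 × 2.386×10⁻⁴ = 9.067×10⁻⁵ mol.
Mass: 9.067×10⁻⁵ × 180.2 = 0.01634 g = 16 mg.

16 mg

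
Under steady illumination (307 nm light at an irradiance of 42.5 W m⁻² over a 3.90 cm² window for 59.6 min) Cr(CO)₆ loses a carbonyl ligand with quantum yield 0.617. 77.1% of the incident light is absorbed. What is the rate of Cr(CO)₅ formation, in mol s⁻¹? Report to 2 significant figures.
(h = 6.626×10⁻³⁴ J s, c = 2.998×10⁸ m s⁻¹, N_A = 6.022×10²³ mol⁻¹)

Photon energy at 307 nm: hc/λ = (6.626×10⁻³⁴)(2.998×10⁸)/(307×10⁻⁹) = 6.471×10⁻¹⁹ J.
Energy delivered: (42.5 W m⁻²)(3.90×10⁻⁴ m²)(3576 s) = 59.27 J.
Photons incident: 59.27 / 6.471×10⁻¹⁹ = 9.159×10¹⁹, i.e. 9.159×10¹⁹/6.022×10²³ = 1.521×10⁻⁴ mol.
Photons absorbed: 0.771 × 1.521×10⁻⁴ = 1.173×10⁻⁴ mol.
Product formed: 0.617 × 1.173×10⁻⁴ = 7.237×10⁻⁵ mol.
Rate: 7.237×10⁻⁵ / 3576 s = 2.0×10⁻⁸ mol s⁻¹.

2.0×10⁻⁸ mol s⁻¹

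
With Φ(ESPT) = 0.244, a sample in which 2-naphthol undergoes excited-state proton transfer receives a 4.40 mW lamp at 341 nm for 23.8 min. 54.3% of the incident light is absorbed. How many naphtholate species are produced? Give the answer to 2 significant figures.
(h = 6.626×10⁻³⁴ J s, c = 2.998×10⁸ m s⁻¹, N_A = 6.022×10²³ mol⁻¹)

1.4×10¹⁸ species

Photon energy at 341 nm: hc/λ = (6.626×10⁻³⁴)(2.998×10⁸)/(341×10⁻⁹) = 5.825×10⁻¹⁹ J.
Energy delivered: (4.40 mW)(1428 s) = 6.283 J.
Photons incident: 6.283 / 5.825×10⁻¹⁹ = 1.079×10¹⁹, i.e. 1.079×10¹⁹/6.022×10²³ = 1.792×10⁻⁵ mol.
Photons absorbed: 0.543 × 1.792×10⁻⁵ = 9.731×10⁻⁶ mol.
Product: Φ × n_abs = 0.244 × 9.731×10⁻⁶ = 2.374×10⁻⁶ mol.
As a count: 2.374×10⁻⁶ × 6.022×10²³ = 1.4×10¹⁸.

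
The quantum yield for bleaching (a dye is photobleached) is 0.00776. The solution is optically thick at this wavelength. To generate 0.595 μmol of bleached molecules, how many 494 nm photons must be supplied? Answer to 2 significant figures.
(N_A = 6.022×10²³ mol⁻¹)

Product: 0.595 μmol = 5.95×10⁻⁷ mol.
Photons that must be absorbed: 5.95×10⁻⁷ / 0.00776 = 7.668×10⁻⁵ mol.
Photon count: 7.668×10⁻⁵ × 6.022×10²³ = 4.6×10¹⁹.

4.6×10¹⁹ photons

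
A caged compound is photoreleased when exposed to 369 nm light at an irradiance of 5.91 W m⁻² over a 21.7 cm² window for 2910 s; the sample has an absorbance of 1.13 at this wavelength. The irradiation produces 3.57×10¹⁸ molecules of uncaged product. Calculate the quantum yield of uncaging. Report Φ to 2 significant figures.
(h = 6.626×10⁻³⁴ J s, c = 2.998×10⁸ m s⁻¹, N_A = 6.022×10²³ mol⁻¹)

Product: 3.57×10¹⁸ / 6.022×10²³ = 5.928×10⁻⁶ mol.
Photon energy at 369 nm: hc/λ = (6.626×10⁻³⁴)(2.998×10⁸)/(369×10⁻⁹) = 5.383×10⁻¹⁹ J.
Energy delivered: (5.91 W m⁻²)(21.7×10⁻⁴ m²)(2910 s) = 37.32 J.
Photons incident: 37.32 / 5.383×10⁻¹⁹ = 6.933×10¹⁹, i.e. 6.933×10¹⁹/6.022×10²³ = 1.151×10⁻⁴ mol.
Fraction absorbed: 1 − 10^(−1.13) = 0.9259.
Photons absorbed: 0.9259 × 1.151×10⁻⁴ = 1.066×10⁻⁴ mol.
Φ = 5.928×10⁻⁶ mol / 1.066×10⁻⁴ mol photons = 0.056.

Φ = 0.056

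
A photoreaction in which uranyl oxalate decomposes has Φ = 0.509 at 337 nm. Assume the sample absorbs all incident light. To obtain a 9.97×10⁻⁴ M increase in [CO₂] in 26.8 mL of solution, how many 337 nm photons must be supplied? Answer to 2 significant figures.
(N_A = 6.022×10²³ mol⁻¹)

3.2×10¹⁹ photons

Product: (9.97×10⁻⁴ M)(0.0268 L) = 2.672×10⁻⁵ mol.
Photons that must be absorbed: 2.672×10⁻⁵ / 0.509 = 5.250×10⁻⁵ mol.
Photon count: 5.250×10⁻⁵ × 6.022×10²³ = 3.2×10¹⁹.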